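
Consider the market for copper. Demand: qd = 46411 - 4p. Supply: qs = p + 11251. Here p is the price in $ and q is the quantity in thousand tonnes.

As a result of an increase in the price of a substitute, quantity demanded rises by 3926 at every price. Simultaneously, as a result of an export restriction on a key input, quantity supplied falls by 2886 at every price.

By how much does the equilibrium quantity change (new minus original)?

Before the shock: 46411 - 4p = p + 11251 ⇒ 35160 = 5p ⇒ p = 7032, q = 18283.
The shock moves the curves to qd = 50337 - 4p and qs = p + 8365.
Equate the new curves: 50337 - 4p = p + 8365, giving 41972 = 5p, p = 8394.4, q = 16759.4.
Δq = 16759.4 − 18283 = -1523.6.

-1523.6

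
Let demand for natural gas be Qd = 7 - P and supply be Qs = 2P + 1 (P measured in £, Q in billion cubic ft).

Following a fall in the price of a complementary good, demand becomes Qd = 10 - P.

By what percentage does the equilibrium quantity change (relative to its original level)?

+40

Before the shock: 7 - P = 2P + 1 ⇒ 6 = 3P ⇒ P = 2, Q = 5.
The new curves are Qd = 10 - P (demand) and Qs = 2P + 1 (supply).
Clearing the new market: 10 - P = 2P + 1, so P = 3 and Q = 7.
%ΔQ = (7 − 5) / 5 × 100 = +40%.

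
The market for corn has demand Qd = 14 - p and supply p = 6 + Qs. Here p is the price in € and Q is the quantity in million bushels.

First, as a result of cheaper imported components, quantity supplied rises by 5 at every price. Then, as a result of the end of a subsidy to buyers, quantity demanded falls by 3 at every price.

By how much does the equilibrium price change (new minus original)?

Initially, 14 - p = p - 6, so 20 = 2p and p = 10, Q = 4.
The new curves are Qd = 11 - p (demand) and Qs = p - 1 (supply).
New equilibrium: 11 - p = p - 1 ⇒ 12 = 2p ⇒ p = 6, Q = 5.
Δp = 6 − 10 = -4.

-4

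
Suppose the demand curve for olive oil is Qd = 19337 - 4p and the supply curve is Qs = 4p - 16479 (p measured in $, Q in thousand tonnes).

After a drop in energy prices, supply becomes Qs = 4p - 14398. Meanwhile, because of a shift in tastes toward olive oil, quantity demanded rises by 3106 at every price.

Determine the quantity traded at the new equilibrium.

4022.5

Initially, 19337 - 4p = 4p - 16479, so 35816 = 8p and p = 4477, Q = 1429.
The shock moves the curves to Qd = 22443 - 4p and Qs = 4p - 14398.
New equilibrium: 22443 - 4p = 4p - 14398 ⇒ 36841 = 8p ⇒ p = 4605.125, Q = 4022.5.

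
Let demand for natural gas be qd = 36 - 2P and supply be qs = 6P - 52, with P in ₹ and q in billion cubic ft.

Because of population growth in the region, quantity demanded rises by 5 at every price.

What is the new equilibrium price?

Before the shock: 36 - 2P = 6P - 52 ⇒ 88 = 8P ⇒ P = 11, q = 14.
The shock moves the curves to qd = 41 - 2P and qs = 6P - 52.
Equate the new curves: 41 - 2P = 6P - 52, giving 93 = 8P, P = 11.625, q = 17.75.

11.625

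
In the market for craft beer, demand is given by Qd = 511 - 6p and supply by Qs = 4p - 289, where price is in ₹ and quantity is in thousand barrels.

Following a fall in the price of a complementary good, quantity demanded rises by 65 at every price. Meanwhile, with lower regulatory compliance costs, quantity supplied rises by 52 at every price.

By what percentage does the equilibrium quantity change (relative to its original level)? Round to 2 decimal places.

+184.52

Initially, 511 - 6p = 4p - 289, so 800 = 10p and p = 80, Q = 31.
After the shift, demand is Qd = 576 - 6p and supply is Qs = 4p - 237.
Setting them equal: 576 - 6p = 4p - 237 → 813 = 10p, so p = 81.3 and Q = 88.2.
%ΔQ = (88.2 − 31) / 31 × 100 = +184.52%.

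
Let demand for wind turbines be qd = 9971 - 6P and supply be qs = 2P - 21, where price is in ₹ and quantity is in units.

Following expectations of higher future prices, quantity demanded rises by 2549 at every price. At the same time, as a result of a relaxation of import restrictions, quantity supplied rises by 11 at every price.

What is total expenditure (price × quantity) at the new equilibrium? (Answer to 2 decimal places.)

4890615.63

Before the shock: 9971 - 6P = 2P - 21 ⇒ 9992 = 8P ⇒ P = 1249, q = 2477.
The shock moves the curves to qd = 12520 - 6P and qs = 2P - 10.
Equate the new curves: 12520 - 6P = 2P - 10, giving 12530 = 8P, P = 1566.25, q = 3122.5.
New expenditure = 1566.25 × 3122.5 = 4890615.63.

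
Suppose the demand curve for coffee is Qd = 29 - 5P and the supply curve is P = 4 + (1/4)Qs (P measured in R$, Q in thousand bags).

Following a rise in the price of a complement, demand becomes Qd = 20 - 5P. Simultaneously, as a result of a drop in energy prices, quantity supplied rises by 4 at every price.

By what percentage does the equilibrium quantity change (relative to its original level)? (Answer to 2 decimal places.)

-44.44

Original equilibrium: 29 - 5P = 4P - 16 gives 45 = 9P, so P = 5 and Q = 4.
With the change applied: demand Qd = 20 - 5P, supply Qs = 4P - 12.
Clearing the new market: 20 - 5P = 4P - 12, so P = 32/9 ≈ 3.5556 and Q = 20/9 ≈ 2.2222.
%ΔQ = (2.2222 − 4) / 4 × 100 = -44.44%.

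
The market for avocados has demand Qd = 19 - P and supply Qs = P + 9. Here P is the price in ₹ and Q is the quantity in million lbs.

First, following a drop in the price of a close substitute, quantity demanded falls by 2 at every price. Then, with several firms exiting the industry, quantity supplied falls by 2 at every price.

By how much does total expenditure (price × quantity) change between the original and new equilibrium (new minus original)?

Initially, 19 - P = P + 9, so 10 = 2P and P = 5, Q = 14.
After the shift, demand is Qd = 17 - P and supply is Qs = P + 7.
Clearing the new market: 17 - P = P + 7, so P = 5 and Q = 12.
Expenditure moves from 5×14 = 70 to 5×12 = 60; change = -10.

-10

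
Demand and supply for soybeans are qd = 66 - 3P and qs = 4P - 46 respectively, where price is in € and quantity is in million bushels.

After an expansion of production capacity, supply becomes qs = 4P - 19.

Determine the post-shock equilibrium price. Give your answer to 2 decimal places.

12.14

Initially, 66 - 3P = 4P - 46, so 112 = 7P and P = 16, q = 18.
The shock moves the curves to qd = 66 - 3P and qs = 4P - 19.
Setting them equal: 66 - 3P = 4P - 19 → 85 = 7P, so P = 85/7 ≈ 12.1429 and q = 207/7 ≈ 29.5714.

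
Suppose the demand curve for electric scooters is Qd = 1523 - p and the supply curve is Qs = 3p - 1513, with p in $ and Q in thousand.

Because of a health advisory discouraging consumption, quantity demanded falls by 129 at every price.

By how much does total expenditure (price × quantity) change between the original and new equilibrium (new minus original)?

Initially, 1523 - p = 3p - 1513, so 3036 = 4p and p = 759, Q = 764.
After the shift, demand is Qd = 1394 - p and supply is Qs = 3p - 1513.
Setting them equal: 1394 - p = 3p - 1513 → 2907 = 4p, so p = 726.75 and Q = 667.25.
Expenditure moves from 759×764 = 579876 to 726.75×667.25 = 484923.9375; change = -94952.0625.

-94952.0625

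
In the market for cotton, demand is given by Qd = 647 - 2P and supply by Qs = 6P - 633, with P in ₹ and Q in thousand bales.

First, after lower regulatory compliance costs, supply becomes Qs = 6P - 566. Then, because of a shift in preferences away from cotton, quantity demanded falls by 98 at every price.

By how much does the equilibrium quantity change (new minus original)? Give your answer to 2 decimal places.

Before the shock: 647 - 2P = 6P - 633 ⇒ 1280 = 8P ⇒ P = 160, Q = 327.
The shock moves the curves to Qd = 549 - 2P and Qs = 6P - 566.
New equilibrium: 549 - 2P = 6P - 566 ⇒ 1115 = 8P ⇒ P = 139.375, Q = 270.25.
ΔQ = 270.25 − 327 = -56.75.

-56.75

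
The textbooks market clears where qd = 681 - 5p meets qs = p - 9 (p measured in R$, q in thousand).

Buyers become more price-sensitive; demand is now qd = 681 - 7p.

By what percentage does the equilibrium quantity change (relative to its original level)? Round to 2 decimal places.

-27.12

Before the shock: 681 - 5p = p - 9 ⇒ 690 = 6p ⇒ p = 115, q = 106.
After the shift, demand is qd = 681 - 7p and supply is qs = p - 9.
New equilibrium: 681 - 7p = p - 9 ⇒ 690 = 8p ⇒ p = 86.25, q = 77.25.
%Δq = (77.25 − 106) / 106 × 100 = -27.12%.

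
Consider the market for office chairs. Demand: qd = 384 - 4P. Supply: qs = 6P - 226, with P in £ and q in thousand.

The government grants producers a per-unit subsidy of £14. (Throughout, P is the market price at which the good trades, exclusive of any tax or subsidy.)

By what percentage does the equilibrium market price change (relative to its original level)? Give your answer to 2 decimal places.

-13.77

Initially, 384 - 4P = 6P - 226, so 610 = 10P and P = 61, q = 140.
Since sellers receive the price plus the subsidy, the effective supply curve becomes qs = 6P - 142.
Clearing the new market: 384 - 4P = 6P - 142, so P = 52.6 and q = 173.6.
%ΔP = (52.6 − 61) / 61 × 100 = -13.77%.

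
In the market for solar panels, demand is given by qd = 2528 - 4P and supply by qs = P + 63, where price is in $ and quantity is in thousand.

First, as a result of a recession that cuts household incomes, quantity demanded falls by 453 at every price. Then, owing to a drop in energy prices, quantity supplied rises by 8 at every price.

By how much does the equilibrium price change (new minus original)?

-92.2

Before the shock: 2528 - 4P = P + 63 ⇒ 2465 = 5P ⇒ P = 493, q = 556.
With the change applied: demand qd = 2075 - 4P, supply qs = P + 71.
Clearing the new market: 2075 - 4P = P + 71, so P = 400.8 and q = 471.8.
ΔP = 400.8 − 493 = -92.2.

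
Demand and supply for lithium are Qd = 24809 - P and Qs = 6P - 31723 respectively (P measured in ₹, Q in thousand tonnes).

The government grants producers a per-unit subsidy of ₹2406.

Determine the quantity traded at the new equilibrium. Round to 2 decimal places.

Initially, 24809 - P = 6P - 31723, so 56532 = 7P and P = 8076, Q = 16733.
Since sellers receive the price plus the subsidy, the effective supply curve becomes Qs = 6P - 17287.
Equate the new curves: 24809 - P = 6P - 17287, giving 42096 = 7P, P = 42096/7 ≈ 6013.7143, Q = 131567/7 ≈ 18795.2857.

18795.29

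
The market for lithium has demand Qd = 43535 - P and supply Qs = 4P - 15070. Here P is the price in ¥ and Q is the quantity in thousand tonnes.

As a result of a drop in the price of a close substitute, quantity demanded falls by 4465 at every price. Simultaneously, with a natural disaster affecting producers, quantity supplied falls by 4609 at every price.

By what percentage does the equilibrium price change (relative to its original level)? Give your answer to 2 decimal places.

Original equilibrium: 43535 - P = 4P - 15070 gives 58605 = 5P, so P = 11721 and Q = 31814.
With the change applied: demand Qd = 39070 - P, supply Qs = 4P - 19679.
Setting them equal: 39070 - P = 4P - 19679 → 58749 = 5P, so P = 11749.8 and Q = 27320.2.
%ΔP = (11749.8 − 11721) / 11721 × 100 = +0.25%.

+0.25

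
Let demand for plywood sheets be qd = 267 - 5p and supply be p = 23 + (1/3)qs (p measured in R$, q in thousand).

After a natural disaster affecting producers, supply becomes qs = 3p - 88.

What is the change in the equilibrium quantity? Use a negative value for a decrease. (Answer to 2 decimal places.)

-11.88

Initially, 267 - 5p = 3p - 69, so 336 = 8p and p = 42, q = 57.
The new curves are qd = 267 - 5p (demand) and qs = 3p - 88 (supply).
Equate the new curves: 267 - 5p = 3p - 88, giving 355 = 8p, p = 44.375, q = 45.125.
Δq = 45.125 − 57 = -11.88.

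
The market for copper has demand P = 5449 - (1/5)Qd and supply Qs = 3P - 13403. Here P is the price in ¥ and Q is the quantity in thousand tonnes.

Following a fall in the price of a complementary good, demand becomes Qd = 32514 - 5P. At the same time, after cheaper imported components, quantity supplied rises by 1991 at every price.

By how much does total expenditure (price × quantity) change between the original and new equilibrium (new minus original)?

+18435527.6875

Before the shock: 27245 - 5P = 3P - 13403 ⇒ 40648 = 8P ⇒ P = 5081, Q = 1840.
The shock moves the curves to Qd = 32514 - 5P and Qs = 3P - 11412.
Setting them equal: 32514 - 5P = 3P - 11412 → 43926 = 8P, so P = 5490.75 and Q = 5060.25.
Expenditure moves from 5081×1840 = 9349040 to 5490.75×5060.25 = 27784567.6875; change = +18435527.6875.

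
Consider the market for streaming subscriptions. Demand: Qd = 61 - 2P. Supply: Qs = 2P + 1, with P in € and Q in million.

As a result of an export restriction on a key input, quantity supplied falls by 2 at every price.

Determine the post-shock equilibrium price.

Solve the original market: 61 - 2P = 2P + 1, hence P = 15 and Q = 31.
The new curves are Qd = 61 - 2P (demand) and Qs = 2P - 1 (supply).
New equilibrium: 61 - 2P = 2P - 1 ⇒ 62 = 4P ⇒ P = 15.5, Q = 30.

15.5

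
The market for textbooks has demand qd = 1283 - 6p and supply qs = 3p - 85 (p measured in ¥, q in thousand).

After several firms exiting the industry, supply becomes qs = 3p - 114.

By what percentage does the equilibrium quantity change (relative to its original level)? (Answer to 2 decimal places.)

Initially, 1283 - 6p = 3p - 85, so 1368 = 9p and p = 152, q = 371.
With the change applied: demand qd = 1283 - 6p, supply qs = 3p - 114.
Setting them equal: 1283 - 6p = 3p - 114 → 1397 = 9p, so p = 1397/9 ≈ 155.2222 and q = 1055/3 ≈ 351.6667.
%Δq = (351.6667 − 371) / 371 × 100 = -5.21%.

-5.21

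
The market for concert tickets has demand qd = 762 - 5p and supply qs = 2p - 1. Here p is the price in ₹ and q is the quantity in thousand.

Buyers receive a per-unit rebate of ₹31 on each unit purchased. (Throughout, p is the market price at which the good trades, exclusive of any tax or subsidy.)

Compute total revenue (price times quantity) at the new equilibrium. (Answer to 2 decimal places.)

34265.76

Before the shock: 762 - 5p = 2p - 1 ⇒ 763 = 7p ⇒ p = 109, q = 217.
Since buyers' out-of-pocket price is the market price minus the rebate, the effective demand curve becomes qd = 917 - 5p.
New equilibrium: 917 - 5p = 2p - 1 ⇒ 918 = 7p ⇒ p = 918/7 ≈ 131.1429, q = 1829/7 ≈ 261.2857.
New expenditure = 131.1429 × 261.2857 = 34265.76.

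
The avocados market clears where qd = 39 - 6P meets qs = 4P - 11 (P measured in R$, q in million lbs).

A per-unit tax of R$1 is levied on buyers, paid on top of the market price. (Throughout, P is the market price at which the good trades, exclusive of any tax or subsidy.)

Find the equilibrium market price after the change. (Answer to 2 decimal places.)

4.40

Before the shock: 39 - 6P = 4P - 11 ⇒ 50 = 10P ⇒ P = 5, q = 9.
Since buyers pay the price plus the tax, the effective demand curve becomes qd = 33 - 6P.
New equilibrium: 33 - 6P = 4P - 11 ⇒ 44 = 10P ⇒ P = 4.4, q = 6.6.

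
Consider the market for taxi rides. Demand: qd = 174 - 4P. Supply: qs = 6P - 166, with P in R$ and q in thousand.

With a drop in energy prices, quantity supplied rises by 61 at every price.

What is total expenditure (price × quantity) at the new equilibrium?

Solve the original market: 174 - 4P = 6P - 166, hence P = 34 and q = 38.
With the change applied: demand qd = 174 - 4P, supply qs = 6P - 105.
Equate the new curves: 174 - 4P = 6P - 105, giving 279 = 10P, P = 27.9, q = 62.4.
New expenditure = 27.9 × 62.4 = 1740.96.

1740.96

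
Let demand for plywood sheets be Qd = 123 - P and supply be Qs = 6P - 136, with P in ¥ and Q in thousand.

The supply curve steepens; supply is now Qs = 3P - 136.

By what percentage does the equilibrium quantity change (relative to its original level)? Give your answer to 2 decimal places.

-32.27

Solve the original market: 123 - P = 6P - 136, hence P = 37 and Q = 86.
The shock moves the curves to Qd = 123 - P and Qs = 3P - 136.
New equilibrium: 123 - P = 3P - 136 ⇒ 259 = 4P ⇒ P = 64.75, Q = 58.25.
%ΔQ = (58.25 − 86) / 86 × 100 = -32.27%.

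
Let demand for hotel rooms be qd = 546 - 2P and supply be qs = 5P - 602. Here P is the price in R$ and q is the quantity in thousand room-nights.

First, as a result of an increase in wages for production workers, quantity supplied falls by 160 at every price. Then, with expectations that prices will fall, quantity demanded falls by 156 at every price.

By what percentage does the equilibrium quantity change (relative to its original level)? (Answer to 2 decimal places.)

-72.08

Original equilibrium: 546 - 2P = 5P - 602 gives 1148 = 7P, so P = 164 and q = 218.
After the shift, demand is qd = 390 - 2P and supply is qs = 5P - 762.
Equate the new curves: 390 - 2P = 5P - 762, giving 1152 = 7P, P = 1152/7 ≈ 164.5714, q = 426/7 ≈ 60.8571.
%Δq = (60.8571 − 218) / 218 × 100 = -72.08%.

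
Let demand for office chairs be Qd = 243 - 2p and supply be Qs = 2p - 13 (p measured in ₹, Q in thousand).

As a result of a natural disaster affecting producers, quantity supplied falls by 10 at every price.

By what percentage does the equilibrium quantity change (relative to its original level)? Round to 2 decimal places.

-4.35

Before the shock: 243 - 2p = 2p - 13 ⇒ 256 = 4p ⇒ p = 64, Q = 115.
After the shift, demand is Qd = 243 - 2p and supply is Qs = 2p - 23.
Clearing the new market: 243 - 2p = 2p - 23, so p = 66.5 and Q = 110.
%ΔQ = (110 − 115) / 115 × 100 = -4.35%.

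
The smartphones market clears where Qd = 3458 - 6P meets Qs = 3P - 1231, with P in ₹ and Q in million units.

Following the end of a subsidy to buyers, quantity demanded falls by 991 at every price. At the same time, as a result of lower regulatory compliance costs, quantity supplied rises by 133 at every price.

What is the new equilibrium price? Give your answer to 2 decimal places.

Before the shock: 3458 - 6P = 3P - 1231 ⇒ 4689 = 9P ⇒ P = 521, Q = 332.
The shock moves the curves to Qd = 2467 - 6P and Qs = 3P - 1098.
Setting them equal: 2467 - 6P = 3P - 1098 → 3565 = 9P, so P = 3565/9 ≈ 396.1111 and Q = 271/3 ≈ 90.3333.

396.11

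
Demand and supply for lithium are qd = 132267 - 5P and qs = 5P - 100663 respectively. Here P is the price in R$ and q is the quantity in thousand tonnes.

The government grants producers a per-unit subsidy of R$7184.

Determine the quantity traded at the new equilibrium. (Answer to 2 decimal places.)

33762.00

Initially, 132267 - 5P = 5P - 100663, so 232930 = 10P and P = 23293, q = 15802.
Since sellers receive the price plus the subsidy, the effective supply curve becomes qs = 5P - 64743.
New equilibrium: 132267 - 5P = 5P - 64743 ⇒ 197010 = 10P ⇒ P = 19701, q = 33762.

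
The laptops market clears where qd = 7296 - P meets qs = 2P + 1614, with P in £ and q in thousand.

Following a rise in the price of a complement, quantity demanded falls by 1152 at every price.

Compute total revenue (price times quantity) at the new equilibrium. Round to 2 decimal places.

Original equilibrium: 7296 - P = 2P + 1614 gives 5682 = 3P, so P = 1894 and q = 5402.
After the shift, demand is qd = 6144 - P and supply is qs = 2P + 1614.
Equate the new curves: 6144 - P = 2P + 1614, giving 4530 = 3P, P = 1510, q = 4634.
New expenditure = 1510 × 4634 = 6997340.00.

6997340.00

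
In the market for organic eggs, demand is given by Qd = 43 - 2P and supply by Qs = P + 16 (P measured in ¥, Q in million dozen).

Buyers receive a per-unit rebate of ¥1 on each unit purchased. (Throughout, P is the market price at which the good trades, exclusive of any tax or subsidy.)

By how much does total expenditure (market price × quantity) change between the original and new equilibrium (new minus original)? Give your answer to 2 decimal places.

Solve the original market: 43 - 2P = P + 16, hence P = 9 and Q = 25.
Since buyers' out-of-pocket price is the market price minus the rebate, the effective demand curve becomes Qd = 45 - 2P.
New equilibrium: 45 - 2P = P + 16 ⇒ 29 = 3P ⇒ P = 29/3 ≈ 9.6667, Q = 77/3 ≈ 25.6667.
Expenditure moves from 9×25 = 225 to 9.6667×25.6667 = 248.1111; change = +23.11.

+23.11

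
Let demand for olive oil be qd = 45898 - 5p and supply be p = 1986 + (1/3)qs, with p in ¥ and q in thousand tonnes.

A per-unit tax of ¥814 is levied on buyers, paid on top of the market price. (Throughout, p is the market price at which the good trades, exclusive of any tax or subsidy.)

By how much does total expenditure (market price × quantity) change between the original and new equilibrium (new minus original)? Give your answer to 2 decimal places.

Initially, 45898 - 5p = 3p - 5958, so 51856 = 8p and p = 6482, q = 13488.
Since buyers pay the price plus the tax, the effective demand curve becomes qd = 41828 - 5p.
Setting them equal: 41828 - 5p = 3p - 5958 → 47786 = 8p, so p = 5973.25 and q = 11961.75.
Expenditure moves from 6482×13488 = 87429216 to 5973.25×11961.75 = 71450523.1875; change = -15978692.81.

-15978692.81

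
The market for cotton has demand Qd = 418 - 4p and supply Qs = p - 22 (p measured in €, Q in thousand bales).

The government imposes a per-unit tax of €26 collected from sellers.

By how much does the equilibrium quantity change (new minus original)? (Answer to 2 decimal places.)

Solve the original market: 418 - 4p = p - 22, hence p = 88 and Q = 66.
Since sellers keep the price net of the tax, the effective supply curve becomes Qs = p - 48.
Equate the new curves: 418 - 4p = p - 48, giving 466 = 5p, p = 93.2, Q = 45.2.
ΔQ = 45.2 − 66 = -20.80.

-20.80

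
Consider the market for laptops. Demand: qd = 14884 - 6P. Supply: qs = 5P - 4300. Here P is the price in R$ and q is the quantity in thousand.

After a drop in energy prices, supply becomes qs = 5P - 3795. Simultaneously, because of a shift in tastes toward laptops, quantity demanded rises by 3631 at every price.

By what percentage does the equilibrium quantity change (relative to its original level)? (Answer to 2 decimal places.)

Original equilibrium: 14884 - 6P = 5P - 4300 gives 19184 = 11P, so P = 1744 and q = 4420.
With the change applied: demand qd = 18515 - 6P, supply qs = 5P - 3795.
Equate the new curves: 18515 - 6P = 5P - 3795, giving 22310 = 11P, P = 22310/11 ≈ 2028.1818, q = 69805/11 ≈ 6345.9091.
%Δq = (6345.9091 − 4420) / 4420 × 100 = +43.57%.

+43.57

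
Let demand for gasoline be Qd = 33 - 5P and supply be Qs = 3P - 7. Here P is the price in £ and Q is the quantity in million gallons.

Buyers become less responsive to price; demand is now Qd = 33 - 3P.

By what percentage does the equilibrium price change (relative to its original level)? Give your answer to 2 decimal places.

Initially, 33 - 5P = 3P - 7, so 40 = 8P and P = 5, Q = 8.
The new curves are Qd = 33 - 3P (demand) and Qs = 3P - 7 (supply).
Clearing the new market: 33 - 3P = 3P - 7, so P = 20/3 ≈ 6.6667 and Q = 13.
%ΔP = (6.6667 − 5) / 5 × 100 = +33.33%.

+33.33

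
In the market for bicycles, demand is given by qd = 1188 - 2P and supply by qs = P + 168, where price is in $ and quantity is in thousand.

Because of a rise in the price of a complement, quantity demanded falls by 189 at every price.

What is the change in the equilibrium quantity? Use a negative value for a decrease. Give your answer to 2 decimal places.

-63.00

Initially, 1188 - 2P = P + 168, so 1020 = 3P and P = 340, q = 508.
The shock moves the curves to qd = 999 - 2P and qs = P + 168.
New equilibrium: 999 - 2P = P + 168 ⇒ 831 = 3P ⇒ P = 277, q = 445.
Δq = 445 − 508 = -63.00.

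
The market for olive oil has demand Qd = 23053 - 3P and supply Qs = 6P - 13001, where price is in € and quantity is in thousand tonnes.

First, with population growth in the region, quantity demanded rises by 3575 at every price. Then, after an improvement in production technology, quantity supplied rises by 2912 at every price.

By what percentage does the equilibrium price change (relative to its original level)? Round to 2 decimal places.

Initially, 23053 - 3P = 6P - 13001, so 36054 = 9P and P = 4006, Q = 11035.
The shock moves the curves to Qd = 26628 - 3P and Qs = 6P - 10089.
Clearing the new market: 26628 - 3P = 6P - 10089, so P = 12239/3 ≈ 4079.6667 and Q = 14389.
%ΔP = (4079.6667 − 4006) / 4006 × 100 = +1.84%.

+1.84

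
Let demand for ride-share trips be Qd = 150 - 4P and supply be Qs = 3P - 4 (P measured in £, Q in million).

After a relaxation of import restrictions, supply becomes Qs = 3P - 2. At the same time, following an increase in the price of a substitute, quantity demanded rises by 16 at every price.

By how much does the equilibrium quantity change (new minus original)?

Initially, 150 - 4P = 3P - 4, so 154 = 7P and P = 22, Q = 62.
After the shift, demand is Qd = 166 - 4P and supply is Qs = 3P - 2.
Setting them equal: 166 - 4P = 3P - 2 → 168 = 7P, so P = 24 and Q = 70.
ΔQ = 70 − 62 = +8.

+8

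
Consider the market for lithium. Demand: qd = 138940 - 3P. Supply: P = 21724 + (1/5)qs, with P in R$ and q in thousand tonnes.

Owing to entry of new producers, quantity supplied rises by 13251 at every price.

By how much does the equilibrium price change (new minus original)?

Initially, 138940 - 3P = 5P - 108620, so 247560 = 8P and P = 30945, q = 46105.
The shock moves the curves to qd = 138940 - 3P and qs = 5P - 95369.
New equilibrium: 138940 - 3P = 5P - 95369 ⇒ 234309 = 8P ⇒ P = 29288.625, q = 51074.125.
ΔP = 29288.625 − 30945 = -1656.375.

-1656.375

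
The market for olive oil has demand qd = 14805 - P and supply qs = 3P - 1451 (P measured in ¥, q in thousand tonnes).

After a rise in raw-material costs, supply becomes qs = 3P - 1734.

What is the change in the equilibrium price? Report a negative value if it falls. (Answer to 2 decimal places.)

Initially, 14805 - P = 3P - 1451, so 16256 = 4P and P = 4064, q = 10741.
The new curves are qd = 14805 - P (demand) and qs = 3P - 1734 (supply).
New equilibrium: 14805 - P = 3P - 1734 ⇒ 16539 = 4P ⇒ P = 4134.75, q = 10670.25.
ΔP = 4134.75 − 4064 = +70.75.

+70.75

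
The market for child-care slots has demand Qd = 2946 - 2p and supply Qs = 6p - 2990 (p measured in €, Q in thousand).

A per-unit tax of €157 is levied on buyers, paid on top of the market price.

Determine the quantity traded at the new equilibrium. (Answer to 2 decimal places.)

1226.50

Initially, 2946 - 2p = 6p - 2990, so 5936 = 8p and p = 742, Q = 1462.
Since buyers pay the price plus the tax, the effective demand curve becomes Qd = 2632 - 2p.
New equilibrium: 2632 - 2p = 6p - 2990 ⇒ 5622 = 8p ⇒ p = 702.75, Q = 1226.5.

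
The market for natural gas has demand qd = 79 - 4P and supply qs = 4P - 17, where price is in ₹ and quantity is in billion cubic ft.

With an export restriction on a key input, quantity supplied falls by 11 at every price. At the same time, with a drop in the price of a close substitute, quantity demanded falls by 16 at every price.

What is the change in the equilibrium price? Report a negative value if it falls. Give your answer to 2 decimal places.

Before the shock: 79 - 4P = 4P - 17 ⇒ 96 = 8P ⇒ P = 12, q = 31.
The new curves are qd = 63 - 4P (demand) and qs = 4P - 28 (supply).
Setting them equal: 63 - 4P = 4P - 28 → 91 = 8P, so P = 11.375 and q = 17.5.
ΔP = 11.375 − 12 = -0.63.

-0.63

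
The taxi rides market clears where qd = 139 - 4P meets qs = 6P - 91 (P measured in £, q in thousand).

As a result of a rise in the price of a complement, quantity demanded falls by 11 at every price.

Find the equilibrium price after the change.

21.9

Initially, 139 - 4P = 6P - 91, so 230 = 10P and P = 23, q = 47.
The shock moves the curves to qd = 128 - 4P and qs = 6P - 91.
Equate the new curves: 128 - 4P = 6P - 91, giving 219 = 10P, P = 21.9, q = 40.4.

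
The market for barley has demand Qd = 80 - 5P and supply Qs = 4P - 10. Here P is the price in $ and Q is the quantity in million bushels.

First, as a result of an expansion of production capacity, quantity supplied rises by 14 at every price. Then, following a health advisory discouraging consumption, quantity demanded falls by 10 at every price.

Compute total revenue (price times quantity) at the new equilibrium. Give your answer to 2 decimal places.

Solve the original market: 80 - 5P = 4P - 10, hence P = 10 and Q = 30.
The new curves are Qd = 70 - 5P (demand) and Qs = 4P + 4 (supply).
Clearing the new market: 70 - 5P = 4P + 4, so P = 22/3 ≈ 7.3333 and Q = 100/3 ≈ 33.3333.
New expenditure = 7.3333 × 33.3333 = 244.44.

244.44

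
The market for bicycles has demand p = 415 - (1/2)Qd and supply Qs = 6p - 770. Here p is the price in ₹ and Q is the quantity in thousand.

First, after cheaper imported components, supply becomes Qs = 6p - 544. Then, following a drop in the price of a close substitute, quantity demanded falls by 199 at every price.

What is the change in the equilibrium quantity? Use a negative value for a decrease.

-92.75

Solve the original market: 830 - 2p = 6p - 770, hence p = 200 and Q = 430.
The new curves are Qd = 631 - 2p (demand) and Qs = 6p - 544 (supply).
Setting them equal: 631 - 2p = 6p - 544 → 1175 = 8p, so p = 146.875 and Q = 337.25.
ΔQ = 337.25 − 430 = -92.75.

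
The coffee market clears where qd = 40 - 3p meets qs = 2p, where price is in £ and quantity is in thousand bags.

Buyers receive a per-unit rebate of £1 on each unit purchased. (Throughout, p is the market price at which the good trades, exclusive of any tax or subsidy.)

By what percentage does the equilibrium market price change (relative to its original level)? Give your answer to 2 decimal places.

Initially, 40 - 3p = 2p, so 40 = 5p and p = 8, q = 16.
Since buyers' out-of-pocket price is the market price minus the rebate, the effective demand curve becomes qd = 43 - 3p.
Equate the new curves: 43 - 3p = 2p, giving 43 = 5p, p = 8.6, q = 17.2.
%Δp = (8.6 − 8) / 8 × 100 = +7.50%.

+7.50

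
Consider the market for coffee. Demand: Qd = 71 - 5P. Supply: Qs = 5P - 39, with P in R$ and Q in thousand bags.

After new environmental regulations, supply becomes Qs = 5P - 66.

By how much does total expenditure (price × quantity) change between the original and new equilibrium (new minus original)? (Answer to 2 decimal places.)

Initially, 71 - 5P = 5P - 39, so 110 = 10P and P = 11, Q = 16.
With the change applied: demand Qd = 71 - 5P, supply Qs = 5P - 66.
Clearing the new market: 71 - 5P = 5P - 66, so P = 13.7 and Q = 2.5.
Expenditure moves from 11×16 = 176 to 13.7×2.5 = 34.25; change = -141.75.

-141.75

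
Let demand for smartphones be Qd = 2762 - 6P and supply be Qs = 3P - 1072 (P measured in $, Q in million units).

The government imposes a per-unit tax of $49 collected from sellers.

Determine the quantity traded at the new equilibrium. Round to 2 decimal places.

Solve the original market: 2762 - 6P = 3P - 1072, hence P = 426 and Q = 206.
Since sellers keep the price net of the tax, the effective supply curve becomes Qs = 3P - 1219.
Clearing the new market: 2762 - 6P = 3P - 1219, so P = 1327/3 ≈ 442.3333 and Q = 108.

108.00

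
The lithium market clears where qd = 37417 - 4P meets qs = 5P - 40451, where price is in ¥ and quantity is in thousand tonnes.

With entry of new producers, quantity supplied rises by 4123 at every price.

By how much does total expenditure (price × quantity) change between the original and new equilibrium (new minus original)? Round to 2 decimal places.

+13728012.06

Solve the original market: 37417 - 4P = 5P - 40451, hence P = 8652 and q = 2809.
The new curves are qd = 37417 - 4P (demand) and qs = 5P - 36328 (supply).
Equate the new curves: 37417 - 4P = 5P - 36328, giving 73745 = 9P, P = 73745/9 ≈ 8193.8889, q = 41773/9 ≈ 4641.4444.
Expenditure moves from 8652×2809 = 24303468 to 8193.8889×4641.4444 = 38031480.0617; change = +13728012.06.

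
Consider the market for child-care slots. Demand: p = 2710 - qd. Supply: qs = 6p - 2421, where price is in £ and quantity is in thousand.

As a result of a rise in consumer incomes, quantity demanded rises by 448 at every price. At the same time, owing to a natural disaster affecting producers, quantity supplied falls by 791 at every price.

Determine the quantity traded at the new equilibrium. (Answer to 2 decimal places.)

Original equilibrium: 2710 - p = 6p - 2421 gives 5131 = 7p, so p = 733 and q = 1977.
With the change applied: demand qd = 3158 - p, supply qs = 6p - 3212.
Setting them equal: 3158 - p = 6p - 3212 → 6370 = 7p, so p = 910 and q = 2248.

2248.00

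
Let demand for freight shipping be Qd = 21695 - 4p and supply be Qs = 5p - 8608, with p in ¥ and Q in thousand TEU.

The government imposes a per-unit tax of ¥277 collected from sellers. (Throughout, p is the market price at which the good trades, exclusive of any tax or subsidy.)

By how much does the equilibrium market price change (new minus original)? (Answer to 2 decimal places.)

+153.89

Solve the original market: 21695 - 4p = 5p - 8608, hence p = 3367 and Q = 8227.
Since sellers keep the price net of the tax, the effective supply curve becomes Qs = 5p - 9993.
Setting them equal: 21695 - 4p = 5p - 9993 → 31688 = 9p, so p = 31688/9 ≈ 3520.8889 and Q = 68503/9 ≈ 7611.4444.
Δp = 3520.8889 − 3367 = +153.89.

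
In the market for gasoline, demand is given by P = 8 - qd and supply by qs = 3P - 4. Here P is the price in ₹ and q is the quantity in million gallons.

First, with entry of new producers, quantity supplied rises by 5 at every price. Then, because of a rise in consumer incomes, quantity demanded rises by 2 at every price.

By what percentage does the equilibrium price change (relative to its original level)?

Original equilibrium: 8 - P = 3P - 4 gives 12 = 4P, so P = 3 and q = 5.
The shock moves the curves to qd = 10 - P and qs = 3P + 1.
Clearing the new market: 10 - P = 3P + 1, so P = 2.25 and q = 7.75.
%ΔP = (2.25 − 3) / 3 × 100 = -25%.

-25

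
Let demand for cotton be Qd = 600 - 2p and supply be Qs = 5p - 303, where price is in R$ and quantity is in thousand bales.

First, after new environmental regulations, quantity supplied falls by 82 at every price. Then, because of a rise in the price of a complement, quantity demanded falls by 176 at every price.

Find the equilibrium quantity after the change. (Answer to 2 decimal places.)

Original equilibrium: 600 - 2p = 5p - 303 gives 903 = 7p, so p = 129 and Q = 342.
After the shift, demand is Qd = 424 - 2p and supply is Qs = 5p - 385.
Setting them equal: 424 - 2p = 5p - 385 → 809 = 7p, so p = 809/7 ≈ 115.5714 and Q = 1350/7 ≈ 192.8571.

192.86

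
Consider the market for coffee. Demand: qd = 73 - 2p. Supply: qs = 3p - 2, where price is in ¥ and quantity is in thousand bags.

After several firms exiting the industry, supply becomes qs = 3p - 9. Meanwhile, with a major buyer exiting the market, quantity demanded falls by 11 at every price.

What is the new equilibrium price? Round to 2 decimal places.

14.20

Solve the original market: 73 - 2p = 3p - 2, hence p = 15 and q = 43.
With the change applied: demand qd = 62 - 2p, supply qs = 3p - 9.
Equate the new curves: 62 - 2p = 3p - 9, giving 71 = 5p, p = 14.2, q = 33.6.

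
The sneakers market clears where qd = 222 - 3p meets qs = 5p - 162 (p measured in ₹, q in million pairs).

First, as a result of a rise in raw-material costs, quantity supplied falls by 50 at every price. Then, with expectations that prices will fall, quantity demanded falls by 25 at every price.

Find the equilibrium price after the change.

51.125

Solve the original market: 222 - 3p = 5p - 162, hence p = 48 and q = 78.
The shock moves the curves to qd = 197 - 3p and qs = 5p - 212.
Setting them equal: 197 - 3p = 5p - 212 → 409 = 8p, so p = 51.125 and q = 43.625.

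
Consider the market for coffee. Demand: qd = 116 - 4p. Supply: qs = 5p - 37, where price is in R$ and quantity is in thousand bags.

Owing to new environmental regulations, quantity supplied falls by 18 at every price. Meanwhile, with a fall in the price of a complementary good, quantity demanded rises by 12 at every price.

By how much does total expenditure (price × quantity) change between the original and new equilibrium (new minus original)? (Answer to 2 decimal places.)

Initially, 116 - 4p = 5p - 37, so 153 = 9p and p = 17, q = 48.
After the shift, demand is qd = 128 - 4p and supply is qs = 5p - 55.
Equate the new curves: 128 - 4p = 5p - 55, giving 183 = 9p, p = 61/3 ≈ 20.3333, q = 140/3 ≈ 46.6667.
Expenditure moves from 17×48 = 816 to 20.3333×46.6667 = 948.8889; change = +132.89.

+132.89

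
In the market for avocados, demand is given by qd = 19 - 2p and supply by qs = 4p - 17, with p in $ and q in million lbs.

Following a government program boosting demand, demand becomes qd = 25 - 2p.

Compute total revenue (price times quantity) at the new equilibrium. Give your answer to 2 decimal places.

77.00

Initially, 19 - 2p = 4p - 17, so 36 = 6p and p = 6, q = 7.
The new curves are qd = 25 - 2p (demand) and qs = 4p - 17 (supply).
Equate the new curves: 25 - 2p = 4p - 17, giving 42 = 6p, p = 7, q = 11.
New expenditure = 7 × 11 = 77.00.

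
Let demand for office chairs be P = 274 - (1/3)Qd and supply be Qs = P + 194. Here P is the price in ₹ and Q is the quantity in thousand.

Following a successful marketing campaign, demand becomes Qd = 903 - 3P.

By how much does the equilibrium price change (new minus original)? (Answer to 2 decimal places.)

+20.25

Before the shock: 822 - 3P = P + 194 ⇒ 628 = 4P ⇒ P = 157, Q = 351.
The shock moves the curves to Qd = 903 - 3P and Qs = P + 194.
Clearing the new market: 903 - 3P = P + 194, so P = 177.25 and Q = 371.25.
ΔP = 177.25 − 157 = +20.25.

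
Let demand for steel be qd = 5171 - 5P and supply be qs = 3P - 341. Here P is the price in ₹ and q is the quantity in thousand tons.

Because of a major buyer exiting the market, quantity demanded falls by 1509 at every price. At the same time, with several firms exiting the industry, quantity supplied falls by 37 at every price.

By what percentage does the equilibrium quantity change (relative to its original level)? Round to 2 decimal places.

Initially, 5171 - 5P = 3P - 341, so 5512 = 8P and P = 689, q = 1726.
The new curves are qd = 3662 - 5P (demand) and qs = 3P - 378 (supply).
Equate the new curves: 3662 - 5P = 3P - 378, giving 4040 = 8P, P = 505, q = 1137.
%Δq = (1137 − 1726) / 1726 × 100 = -34.13%.

-34.13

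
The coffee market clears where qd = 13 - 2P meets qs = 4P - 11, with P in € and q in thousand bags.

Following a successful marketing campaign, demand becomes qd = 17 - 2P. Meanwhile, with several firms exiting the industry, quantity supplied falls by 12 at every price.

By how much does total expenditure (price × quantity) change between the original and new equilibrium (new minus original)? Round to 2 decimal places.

+4.44

Initially, 13 - 2P = 4P - 11, so 24 = 6P and P = 4, q = 5.
With the change applied: demand qd = 17 - 2P, supply qs = 4P - 23.
New equilibrium: 17 - 2P = 4P - 23 ⇒ 40 = 6P ⇒ P = 20/3 ≈ 6.6667, q = 11/3 ≈ 3.6667.
Expenditure moves from 4×5 = 20 to 6.6667×3.6667 = 24.4444; change = +4.44.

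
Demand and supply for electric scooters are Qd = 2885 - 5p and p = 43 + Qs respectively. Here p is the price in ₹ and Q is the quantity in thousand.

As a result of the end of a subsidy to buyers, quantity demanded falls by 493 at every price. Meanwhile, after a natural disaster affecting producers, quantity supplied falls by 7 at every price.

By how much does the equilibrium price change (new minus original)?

-81

Before the shock: 2885 - 5p = p - 43 ⇒ 2928 = 6p ⇒ p = 488, Q = 445.
With the change applied: demand Qd = 2392 - 5p, supply Qs = p - 50.
Clearing the new market: 2392 - 5p = p - 50, so p = 407 and Q = 357.
Δp = 407 − 488 = -81.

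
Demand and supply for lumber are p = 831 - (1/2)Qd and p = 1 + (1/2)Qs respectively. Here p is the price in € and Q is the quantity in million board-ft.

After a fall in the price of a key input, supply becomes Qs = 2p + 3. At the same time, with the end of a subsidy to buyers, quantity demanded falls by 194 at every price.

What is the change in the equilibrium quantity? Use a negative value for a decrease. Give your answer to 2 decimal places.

Solve the original market: 1662 - 2p = 2p - 2, hence p = 416 and Q = 830.
The shock moves the curves to Qd = 1468 - 2p and Qs = 2p + 3.
Setting them equal: 1468 - 2p = 2p + 3 → 1465 = 4p, so p = 366.25 and Q = 735.5.
ΔQ = 735.5 − 830 = -94.50.

-94.50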